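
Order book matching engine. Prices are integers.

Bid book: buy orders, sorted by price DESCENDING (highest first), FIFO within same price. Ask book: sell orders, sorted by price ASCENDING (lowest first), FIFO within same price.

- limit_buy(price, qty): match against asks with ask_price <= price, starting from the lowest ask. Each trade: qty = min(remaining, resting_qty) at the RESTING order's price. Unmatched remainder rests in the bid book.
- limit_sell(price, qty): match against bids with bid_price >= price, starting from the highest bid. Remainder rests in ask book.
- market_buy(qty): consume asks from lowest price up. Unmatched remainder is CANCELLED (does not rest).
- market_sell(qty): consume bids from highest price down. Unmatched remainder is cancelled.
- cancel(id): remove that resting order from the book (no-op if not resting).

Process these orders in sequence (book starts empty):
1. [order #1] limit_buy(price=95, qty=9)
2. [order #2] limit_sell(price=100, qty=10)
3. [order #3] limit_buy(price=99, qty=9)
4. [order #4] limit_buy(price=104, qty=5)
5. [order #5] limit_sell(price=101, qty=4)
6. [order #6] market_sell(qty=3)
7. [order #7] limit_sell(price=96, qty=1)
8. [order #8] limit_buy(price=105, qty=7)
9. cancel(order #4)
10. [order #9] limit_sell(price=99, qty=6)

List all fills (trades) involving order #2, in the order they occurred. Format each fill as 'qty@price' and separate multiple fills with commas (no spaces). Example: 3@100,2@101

After op 1 [order #1] limit_buy(price=95, qty=9): fills=none; bids=[#1:9@95] asks=[-]
After op 2 [order #2] limit_sell(price=100, qty=10): fills=none; bids=[#1:9@95] asks=[#2:10@100]
After op 3 [order #3] limit_buy(price=99, qty=9): fills=none; bids=[#3:9@99 #1:9@95] asks=[#2:10@100]
After op 4 [order #4] limit_buy(price=104, qty=5): fills=#4x#2:5@100; bids=[#3:9@99 #1:9@95] asks=[#2:5@100]
After op 5 [order #5] limit_sell(price=101, qty=4): fills=none; bids=[#3:9@99 #1:9@95] asks=[#2:5@100 #5:4@101]
After op 6 [order #6] market_sell(qty=3): fills=#3x#6:3@99; bids=[#3:6@99 #1:9@95] asks=[#2:5@100 #5:4@101]
After op 7 [order #7] limit_sell(price=96, qty=1): fills=#3x#7:1@99; bids=[#3:5@99 #1:9@95] asks=[#2:5@100 #5:4@101]
After op 8 [order #8] limit_buy(price=105, qty=7): fills=#8x#2:5@100 #8x#5:2@101; bids=[#3:5@99 #1:9@95] asks=[#5:2@101]
After op 9 cancel(order #4): fills=none; bids=[#3:5@99 #1:9@95] asks=[#5:2@101]
After op 10 [order #9] limit_sell(price=99, qty=6): fills=#3x#9:5@99; bids=[#1:9@95] asks=[#9:1@99 #5:2@101]

Answer: 5@100,5@100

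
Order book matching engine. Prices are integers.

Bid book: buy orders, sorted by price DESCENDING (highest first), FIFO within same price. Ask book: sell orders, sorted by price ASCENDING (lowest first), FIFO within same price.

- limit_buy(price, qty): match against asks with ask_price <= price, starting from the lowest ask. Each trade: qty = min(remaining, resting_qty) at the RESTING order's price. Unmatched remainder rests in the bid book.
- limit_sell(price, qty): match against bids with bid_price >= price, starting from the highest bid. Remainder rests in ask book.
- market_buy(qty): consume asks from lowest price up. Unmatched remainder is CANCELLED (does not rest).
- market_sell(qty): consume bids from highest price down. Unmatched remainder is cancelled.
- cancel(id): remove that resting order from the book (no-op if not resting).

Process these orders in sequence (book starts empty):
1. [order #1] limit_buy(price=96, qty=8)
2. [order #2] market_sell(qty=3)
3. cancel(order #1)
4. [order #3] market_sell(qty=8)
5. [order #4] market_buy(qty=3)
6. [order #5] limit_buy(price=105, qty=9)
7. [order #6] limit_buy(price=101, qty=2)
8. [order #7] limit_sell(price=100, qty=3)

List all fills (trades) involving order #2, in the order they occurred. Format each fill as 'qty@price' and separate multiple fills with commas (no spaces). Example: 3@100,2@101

Answer: 3@96

Derivation:
After op 1 [order #1] limit_buy(price=96, qty=8): fills=none; bids=[#1:8@96] asks=[-]
After op 2 [order #2] market_sell(qty=3): fills=#1x#2:3@96; bids=[#1:5@96] asks=[-]
After op 3 cancel(order #1): fills=none; bids=[-] asks=[-]
After op 4 [order #3] market_sell(qty=8): fills=none; bids=[-] asks=[-]
After op 5 [order #4] market_buy(qty=3): fills=none; bids=[-] asks=[-]
After op 6 [order #5] limit_buy(price=105, qty=9): fills=none; bids=[#5:9@105] asks=[-]
After op 7 [order #6] limit_buy(price=101, qty=2): fills=none; bids=[#5:9@105 #6:2@101] asks=[-]
After op 8 [order #7] limit_sell(price=100, qty=3): fills=#5x#7:3@105; bids=[#5:6@105 #6:2@101] asks=[-]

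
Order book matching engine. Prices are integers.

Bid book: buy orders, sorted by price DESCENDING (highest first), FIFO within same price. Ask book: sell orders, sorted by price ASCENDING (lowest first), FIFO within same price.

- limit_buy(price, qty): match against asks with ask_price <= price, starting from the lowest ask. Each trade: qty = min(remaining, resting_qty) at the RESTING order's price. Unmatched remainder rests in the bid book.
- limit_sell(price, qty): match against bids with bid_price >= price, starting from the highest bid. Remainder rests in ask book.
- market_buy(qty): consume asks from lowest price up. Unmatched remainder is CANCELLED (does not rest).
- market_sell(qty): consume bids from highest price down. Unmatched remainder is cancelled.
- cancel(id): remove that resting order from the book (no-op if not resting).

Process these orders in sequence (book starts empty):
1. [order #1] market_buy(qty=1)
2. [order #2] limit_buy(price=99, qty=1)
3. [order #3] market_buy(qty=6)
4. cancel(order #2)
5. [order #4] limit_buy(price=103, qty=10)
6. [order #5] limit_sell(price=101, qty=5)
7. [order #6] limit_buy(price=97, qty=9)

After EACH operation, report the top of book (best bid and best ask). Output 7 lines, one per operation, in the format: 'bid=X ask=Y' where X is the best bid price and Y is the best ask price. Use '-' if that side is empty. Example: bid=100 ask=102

After op 1 [order #1] market_buy(qty=1): fills=none; bids=[-] asks=[-]
After op 2 [order #2] limit_buy(price=99, qty=1): fills=none; bids=[#2:1@99] asks=[-]
After op 3 [order #3] market_buy(qty=6): fills=none; bids=[#2:1@99] asks=[-]
After op 4 cancel(order #2): fills=none; bids=[-] asks=[-]
After op 5 [order #4] limit_buy(price=103, qty=10): fills=none; bids=[#4:10@103] asks=[-]
After op 6 [order #5] limit_sell(price=101, qty=5): fills=#4x#5:5@103; bids=[#4:5@103] asks=[-]
After op 7 [order #6] limit_buy(price=97, qty=9): fills=none; bids=[#4:5@103 #6:9@97] asks=[-]

Answer: bid=- ask=-
bid=99 ask=-
bid=99 ask=-
bid=- ask=-
bid=103 ask=-
bid=103 ask=-
bid=103 ask=-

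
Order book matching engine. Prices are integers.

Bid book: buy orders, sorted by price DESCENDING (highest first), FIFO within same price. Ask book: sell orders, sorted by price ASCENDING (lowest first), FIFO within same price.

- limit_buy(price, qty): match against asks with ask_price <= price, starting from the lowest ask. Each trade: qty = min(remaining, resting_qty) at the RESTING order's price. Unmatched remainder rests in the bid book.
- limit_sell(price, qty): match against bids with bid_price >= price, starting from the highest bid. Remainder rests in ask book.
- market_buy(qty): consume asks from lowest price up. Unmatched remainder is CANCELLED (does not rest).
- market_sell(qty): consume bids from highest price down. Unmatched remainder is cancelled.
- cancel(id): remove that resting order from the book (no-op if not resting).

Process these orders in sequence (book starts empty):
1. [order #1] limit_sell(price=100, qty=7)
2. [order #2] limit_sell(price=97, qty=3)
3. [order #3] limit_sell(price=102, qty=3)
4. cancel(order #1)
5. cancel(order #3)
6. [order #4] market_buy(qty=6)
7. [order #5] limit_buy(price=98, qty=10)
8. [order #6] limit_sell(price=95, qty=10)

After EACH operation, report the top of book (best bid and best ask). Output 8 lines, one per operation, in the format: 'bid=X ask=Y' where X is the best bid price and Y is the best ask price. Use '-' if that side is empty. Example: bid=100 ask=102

After op 1 [order #1] limit_sell(price=100, qty=7): fills=none; bids=[-] asks=[#1:7@100]
After op 2 [order #2] limit_sell(price=97, qty=3): fills=none; bids=[-] asks=[#2:3@97 #1:7@100]
After op 3 [order #3] limit_sell(price=102, qty=3): fills=none; bids=[-] asks=[#2:3@97 #1:7@100 #3:3@102]
After op 4 cancel(order #1): fills=none; bids=[-] asks=[#2:3@97 #3:3@102]
After op 5 cancel(order #3): fills=none; bids=[-] asks=[#2:3@97]
After op 6 [order #4] market_buy(qty=6): fills=#4x#2:3@97; bids=[-] asks=[-]
After op 7 [order #5] limit_buy(price=98, qty=10): fills=none; bids=[#5:10@98] asks=[-]
After op 8 [order #6] limit_sell(price=95, qty=10): fills=#5x#6:10@98; bids=[-] asks=[-]

Answer: bid=- ask=100
bid=- ask=97
bid=- ask=97
bid=- ask=97
bid=- ask=97
bid=- ask=-
bid=98 ask=-
bid=- ask=-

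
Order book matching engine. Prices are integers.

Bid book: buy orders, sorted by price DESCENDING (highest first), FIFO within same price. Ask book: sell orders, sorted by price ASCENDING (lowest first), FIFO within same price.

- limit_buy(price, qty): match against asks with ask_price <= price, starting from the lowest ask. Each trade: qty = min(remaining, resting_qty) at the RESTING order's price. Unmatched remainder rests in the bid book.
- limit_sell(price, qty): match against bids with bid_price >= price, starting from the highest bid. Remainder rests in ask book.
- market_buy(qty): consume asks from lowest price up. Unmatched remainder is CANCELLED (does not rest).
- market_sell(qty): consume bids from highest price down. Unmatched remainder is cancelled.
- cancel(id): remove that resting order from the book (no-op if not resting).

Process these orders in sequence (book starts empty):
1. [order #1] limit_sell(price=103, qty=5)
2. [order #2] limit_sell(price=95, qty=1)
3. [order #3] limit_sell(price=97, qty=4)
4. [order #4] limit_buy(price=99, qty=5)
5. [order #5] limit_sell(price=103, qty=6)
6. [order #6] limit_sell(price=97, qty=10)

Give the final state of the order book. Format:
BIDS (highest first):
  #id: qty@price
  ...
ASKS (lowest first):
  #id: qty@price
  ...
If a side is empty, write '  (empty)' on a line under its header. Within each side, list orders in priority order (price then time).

After op 1 [order #1] limit_sell(price=103, qty=5): fills=none; bids=[-] asks=[#1:5@103]
After op 2 [order #2] limit_sell(price=95, qty=1): fills=none; bids=[-] asks=[#2:1@95 #1:5@103]
After op 3 [order #3] limit_sell(price=97, qty=4): fills=none; bids=[-] asks=[#2:1@95 #3:4@97 #1:5@103]
After op 4 [order #4] limit_buy(price=99, qty=5): fills=#4x#2:1@95 #4x#3:4@97; bids=[-] asks=[#1:5@103]
After op 5 [order #5] limit_sell(price=103, qty=6): fills=none; bids=[-] asks=[#1:5@103 #5:6@103]
After op 6 [order #6] limit_sell(price=97, qty=10): fills=none; bids=[-] asks=[#6:10@97 #1:5@103 #5:6@103]

Answer: BIDS (highest first):
  (empty)
ASKS (lowest first):
  #6: 10@97
  #1: 5@103
  #5: 6@103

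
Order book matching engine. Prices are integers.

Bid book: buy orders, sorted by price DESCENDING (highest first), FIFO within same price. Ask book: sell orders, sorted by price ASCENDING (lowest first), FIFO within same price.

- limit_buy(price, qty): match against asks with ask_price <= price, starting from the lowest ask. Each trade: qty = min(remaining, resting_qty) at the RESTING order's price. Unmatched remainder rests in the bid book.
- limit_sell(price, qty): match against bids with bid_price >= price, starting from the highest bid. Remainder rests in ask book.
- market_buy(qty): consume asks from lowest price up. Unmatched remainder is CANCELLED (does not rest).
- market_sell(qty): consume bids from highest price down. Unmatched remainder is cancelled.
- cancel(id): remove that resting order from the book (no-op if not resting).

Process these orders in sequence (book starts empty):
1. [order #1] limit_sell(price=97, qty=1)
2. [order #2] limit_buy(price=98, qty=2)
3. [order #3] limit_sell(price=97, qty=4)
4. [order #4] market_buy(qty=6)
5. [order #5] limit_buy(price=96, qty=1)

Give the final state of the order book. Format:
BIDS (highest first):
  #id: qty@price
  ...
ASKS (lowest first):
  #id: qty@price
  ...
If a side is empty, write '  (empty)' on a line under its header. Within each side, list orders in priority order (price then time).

Answer: BIDS (highest first):
  #5: 1@96
ASKS (lowest first):
  (empty)

Derivation:
After op 1 [order #1] limit_sell(price=97, qty=1): fills=none; bids=[-] asks=[#1:1@97]
After op 2 [order #2] limit_buy(price=98, qty=2): fills=#2x#1:1@97; bids=[#2:1@98] asks=[-]
After op 3 [order #3] limit_sell(price=97, qty=4): fills=#2x#3:1@98; bids=[-] asks=[#3:3@97]
After op 4 [order #4] market_buy(qty=6): fills=#4x#3:3@97; bids=[-] asks=[-]
After op 5 [order #5] limit_buy(price=96, qty=1): fills=none; bids=[#5:1@96] asks=[-]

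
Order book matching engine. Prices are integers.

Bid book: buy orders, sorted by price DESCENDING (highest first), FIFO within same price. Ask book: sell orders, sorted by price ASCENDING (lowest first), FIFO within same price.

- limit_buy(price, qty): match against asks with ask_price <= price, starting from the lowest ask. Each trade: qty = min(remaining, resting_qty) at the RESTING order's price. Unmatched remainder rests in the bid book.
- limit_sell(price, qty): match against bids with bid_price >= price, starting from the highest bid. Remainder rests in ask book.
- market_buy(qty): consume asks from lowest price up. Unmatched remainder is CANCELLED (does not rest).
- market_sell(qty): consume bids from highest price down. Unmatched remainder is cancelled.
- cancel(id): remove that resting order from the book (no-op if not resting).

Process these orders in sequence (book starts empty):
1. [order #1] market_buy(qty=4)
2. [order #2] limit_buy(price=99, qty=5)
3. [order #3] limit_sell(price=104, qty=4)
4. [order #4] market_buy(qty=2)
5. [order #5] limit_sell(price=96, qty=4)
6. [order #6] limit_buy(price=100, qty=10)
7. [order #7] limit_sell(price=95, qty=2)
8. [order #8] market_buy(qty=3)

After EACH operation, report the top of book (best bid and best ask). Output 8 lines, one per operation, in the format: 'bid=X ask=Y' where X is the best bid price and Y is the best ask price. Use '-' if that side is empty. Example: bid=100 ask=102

Answer: bid=- ask=-
bid=99 ask=-
bid=99 ask=104
bid=99 ask=104
bid=99 ask=104
bid=100 ask=104
bid=100 ask=104
bid=100 ask=-

Derivation:
After op 1 [order #1] market_buy(qty=4): fills=none; bids=[-] asks=[-]
After op 2 [order #2] limit_buy(price=99, qty=5): fills=none; bids=[#2:5@99] asks=[-]
After op 3 [order #3] limit_sell(price=104, qty=4): fills=none; bids=[#2:5@99] asks=[#3:4@104]
After op 4 [order #4] market_buy(qty=2): fills=#4x#3:2@104; bids=[#2:5@99] asks=[#3:2@104]
After op 5 [order #5] limit_sell(price=96, qty=4): fills=#2x#5:4@99; bids=[#2:1@99] asks=[#3:2@104]
After op 6 [order #6] limit_buy(price=100, qty=10): fills=none; bids=[#6:10@100 #2:1@99] asks=[#3:2@104]
After op 7 [order #7] limit_sell(price=95, qty=2): fills=#6x#7:2@100; bids=[#6:8@100 #2:1@99] asks=[#3:2@104]
After op 8 [order #8] market_buy(qty=3): fills=#8x#3:2@104; bids=[#6:8@100 #2:1@99] asks=[-]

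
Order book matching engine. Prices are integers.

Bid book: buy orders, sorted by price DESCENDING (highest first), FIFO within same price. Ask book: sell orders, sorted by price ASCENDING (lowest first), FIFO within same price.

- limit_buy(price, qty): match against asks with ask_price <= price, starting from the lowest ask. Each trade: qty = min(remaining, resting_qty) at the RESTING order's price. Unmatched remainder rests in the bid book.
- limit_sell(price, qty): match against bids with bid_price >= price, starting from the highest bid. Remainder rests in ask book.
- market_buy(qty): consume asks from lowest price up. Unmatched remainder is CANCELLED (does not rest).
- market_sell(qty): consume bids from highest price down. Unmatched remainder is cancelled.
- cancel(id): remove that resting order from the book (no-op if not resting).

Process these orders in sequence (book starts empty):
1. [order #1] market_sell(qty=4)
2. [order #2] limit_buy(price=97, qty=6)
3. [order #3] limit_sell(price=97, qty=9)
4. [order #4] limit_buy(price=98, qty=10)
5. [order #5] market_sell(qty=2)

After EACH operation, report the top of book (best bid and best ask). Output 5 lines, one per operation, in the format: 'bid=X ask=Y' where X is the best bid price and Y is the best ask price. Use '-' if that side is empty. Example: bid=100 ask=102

Answer: bid=- ask=-
bid=97 ask=-
bid=- ask=97
bid=98 ask=-
bid=98 ask=-

Derivation:
After op 1 [order #1] market_sell(qty=4): fills=none; bids=[-] asks=[-]
After op 2 [order #2] limit_buy(price=97, qty=6): fills=none; bids=[#2:6@97] asks=[-]
After op 3 [order #3] limit_sell(price=97, qty=9): fills=#2x#3:6@97; bids=[-] asks=[#3:3@97]
After op 4 [order #4] limit_buy(price=98, qty=10): fills=#4x#3:3@97; bids=[#4:7@98] asks=[-]
After op 5 [order #5] market_sell(qty=2): fills=#4x#5:2@98; bids=[#4:5@98] asks=[-]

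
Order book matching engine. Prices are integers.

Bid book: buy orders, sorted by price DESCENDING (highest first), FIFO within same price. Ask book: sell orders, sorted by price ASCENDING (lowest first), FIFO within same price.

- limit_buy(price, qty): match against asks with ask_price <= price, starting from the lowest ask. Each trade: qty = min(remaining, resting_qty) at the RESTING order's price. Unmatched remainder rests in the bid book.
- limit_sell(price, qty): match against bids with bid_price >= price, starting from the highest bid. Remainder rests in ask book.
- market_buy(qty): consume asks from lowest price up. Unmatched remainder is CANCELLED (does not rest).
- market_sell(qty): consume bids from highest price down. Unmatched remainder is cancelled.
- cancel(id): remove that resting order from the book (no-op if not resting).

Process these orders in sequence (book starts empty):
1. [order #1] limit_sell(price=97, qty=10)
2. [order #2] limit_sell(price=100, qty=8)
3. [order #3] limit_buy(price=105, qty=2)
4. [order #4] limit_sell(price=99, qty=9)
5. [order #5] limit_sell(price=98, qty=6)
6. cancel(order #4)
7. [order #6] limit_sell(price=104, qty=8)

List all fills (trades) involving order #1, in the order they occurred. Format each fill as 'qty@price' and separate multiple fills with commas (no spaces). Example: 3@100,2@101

Answer: 2@97

Derivation:
After op 1 [order #1] limit_sell(price=97, qty=10): fills=none; bids=[-] asks=[#1:10@97]
After op 2 [order #2] limit_sell(price=100, qty=8): fills=none; bids=[-] asks=[#1:10@97 #2:8@100]
After op 3 [order #3] limit_buy(price=105, qty=2): fills=#3x#1:2@97; bids=[-] asks=[#1:8@97 #2:8@100]
After op 4 [order #4] limit_sell(price=99, qty=9): fills=none; bids=[-] asks=[#1:8@97 #4:9@99 #2:8@100]
After op 5 [order #5] limit_sell(price=98, qty=6): fills=none; bids=[-] asks=[#1:8@97 #5:6@98 #4:9@99 #2:8@100]
After op 6 cancel(order #4): fills=none; bids=[-] asks=[#1:8@97 #5:6@98 #2:8@100]
After op 7 [order #6] limit_sell(price=104, qty=8): fills=none; bids=[-] asks=[#1:8@97 #5:6@98 #2:8@100 #6:8@104]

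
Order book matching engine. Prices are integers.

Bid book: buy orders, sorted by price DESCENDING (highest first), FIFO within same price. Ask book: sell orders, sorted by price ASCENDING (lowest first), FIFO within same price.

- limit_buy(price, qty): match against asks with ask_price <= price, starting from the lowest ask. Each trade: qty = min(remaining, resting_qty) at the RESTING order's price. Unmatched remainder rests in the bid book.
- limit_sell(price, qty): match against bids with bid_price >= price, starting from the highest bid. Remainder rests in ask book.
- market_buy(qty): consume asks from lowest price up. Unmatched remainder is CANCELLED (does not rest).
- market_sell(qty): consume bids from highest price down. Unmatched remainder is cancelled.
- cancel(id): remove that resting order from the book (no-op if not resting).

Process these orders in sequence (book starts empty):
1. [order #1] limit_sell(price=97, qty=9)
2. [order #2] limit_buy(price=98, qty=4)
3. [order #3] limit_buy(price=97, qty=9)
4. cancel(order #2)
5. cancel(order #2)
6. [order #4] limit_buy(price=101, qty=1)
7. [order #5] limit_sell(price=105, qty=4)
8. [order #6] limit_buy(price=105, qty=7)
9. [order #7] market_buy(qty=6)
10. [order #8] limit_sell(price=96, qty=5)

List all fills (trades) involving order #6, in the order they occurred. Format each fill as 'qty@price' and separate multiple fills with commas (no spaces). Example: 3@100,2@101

After op 1 [order #1] limit_sell(price=97, qty=9): fills=none; bids=[-] asks=[#1:9@97]
After op 2 [order #2] limit_buy(price=98, qty=4): fills=#2x#1:4@97; bids=[-] asks=[#1:5@97]
After op 3 [order #3] limit_buy(price=97, qty=9): fills=#3x#1:5@97; bids=[#3:4@97] asks=[-]
After op 4 cancel(order #2): fills=none; bids=[#3:4@97] asks=[-]
After op 5 cancel(order #2): fills=none; bids=[#3:4@97] asks=[-]
After op 6 [order #4] limit_buy(price=101, qty=1): fills=none; bids=[#4:1@101 #3:4@97] asks=[-]
After op 7 [order #5] limit_sell(price=105, qty=4): fills=none; bids=[#4:1@101 #3:4@97] asks=[#5:4@105]
After op 8 [order #6] limit_buy(price=105, qty=7): fills=#6x#5:4@105; bids=[#6:3@105 #4:1@101 #3:4@97] asks=[-]
After op 9 [order #7] market_buy(qty=6): fills=none; bids=[#6:3@105 #4:1@101 #3:4@97] asks=[-]
After op 10 [order #8] limit_sell(price=96, qty=5): fills=#6x#8:3@105 #4x#8:1@101 #3x#8:1@97; bids=[#3:3@97] asks=[-]

Answer: 4@105,3@105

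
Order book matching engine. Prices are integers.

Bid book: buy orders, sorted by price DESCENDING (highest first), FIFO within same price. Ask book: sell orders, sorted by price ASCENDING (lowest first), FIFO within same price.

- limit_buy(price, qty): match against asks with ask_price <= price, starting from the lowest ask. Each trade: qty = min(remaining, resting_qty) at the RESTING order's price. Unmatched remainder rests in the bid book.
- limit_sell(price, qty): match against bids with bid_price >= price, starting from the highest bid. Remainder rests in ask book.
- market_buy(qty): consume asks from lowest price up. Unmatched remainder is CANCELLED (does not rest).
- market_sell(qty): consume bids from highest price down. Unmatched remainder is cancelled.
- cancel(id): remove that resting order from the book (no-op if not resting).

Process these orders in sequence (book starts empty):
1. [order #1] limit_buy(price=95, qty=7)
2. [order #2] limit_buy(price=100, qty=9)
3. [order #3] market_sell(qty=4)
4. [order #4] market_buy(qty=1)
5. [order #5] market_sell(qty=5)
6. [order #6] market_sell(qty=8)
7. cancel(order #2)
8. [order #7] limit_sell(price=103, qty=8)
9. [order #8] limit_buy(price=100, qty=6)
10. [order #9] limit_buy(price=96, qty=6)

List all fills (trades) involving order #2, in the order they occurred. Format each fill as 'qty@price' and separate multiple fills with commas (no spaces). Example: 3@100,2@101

Answer: 4@100,5@100

Derivation:
After op 1 [order #1] limit_buy(price=95, qty=7): fills=none; bids=[#1:7@95] asks=[-]
After op 2 [order #2] limit_buy(price=100, qty=9): fills=none; bids=[#2:9@100 #1:7@95] asks=[-]
After op 3 [order #3] market_sell(qty=4): fills=#2x#3:4@100; bids=[#2:5@100 #1:7@95] asks=[-]
After op 4 [order #4] market_buy(qty=1): fills=none; bids=[#2:5@100 #1:7@95] asks=[-]
After op 5 [order #5] market_sell(qty=5): fills=#2x#5:5@100; bids=[#1:7@95] asks=[-]
After op 6 [order #6] market_sell(qty=8): fills=#1x#6:7@95; bids=[-] asks=[-]
After op 7 cancel(order #2): fills=none; bids=[-] asks=[-]
After op 8 [order #7] limit_sell(price=103, qty=8): fills=none; bids=[-] asks=[#7:8@103]
After op 9 [order #8] limit_buy(price=100, qty=6): fills=none; bids=[#8:6@100] asks=[#7:8@103]
After op 10 [order #9] limit_buy(price=96, qty=6): fills=none; bids=[#8:6@100 #9:6@96] asks=[#7:8@103]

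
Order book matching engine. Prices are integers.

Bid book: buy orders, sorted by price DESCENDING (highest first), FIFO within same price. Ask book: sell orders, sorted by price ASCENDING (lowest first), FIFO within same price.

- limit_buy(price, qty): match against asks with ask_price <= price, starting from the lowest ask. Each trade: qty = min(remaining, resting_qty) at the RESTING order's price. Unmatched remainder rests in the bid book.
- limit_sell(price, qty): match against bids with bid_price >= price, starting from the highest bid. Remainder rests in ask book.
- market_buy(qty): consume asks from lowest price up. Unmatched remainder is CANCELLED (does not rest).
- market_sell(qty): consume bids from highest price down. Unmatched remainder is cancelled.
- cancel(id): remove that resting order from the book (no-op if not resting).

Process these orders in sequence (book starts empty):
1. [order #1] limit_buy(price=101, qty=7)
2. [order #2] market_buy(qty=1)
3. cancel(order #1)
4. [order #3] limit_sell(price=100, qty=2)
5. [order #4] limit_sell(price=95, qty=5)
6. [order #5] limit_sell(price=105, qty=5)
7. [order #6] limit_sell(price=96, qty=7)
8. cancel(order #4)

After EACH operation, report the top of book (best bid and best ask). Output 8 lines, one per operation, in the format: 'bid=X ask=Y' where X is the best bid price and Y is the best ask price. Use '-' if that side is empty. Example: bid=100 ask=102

Answer: bid=101 ask=-
bid=101 ask=-
bid=- ask=-
bid=- ask=100
bid=- ask=95
bid=- ask=95
bid=- ask=95
bid=- ask=96

Derivation:
After op 1 [order #1] limit_buy(price=101, qty=7): fills=none; bids=[#1:7@101] asks=[-]
After op 2 [order #2] market_buy(qty=1): fills=none; bids=[#1:7@101] asks=[-]
After op 3 cancel(order #1): fills=none; bids=[-] asks=[-]
After op 4 [order #3] limit_sell(price=100, qty=2): fills=none; bids=[-] asks=[#3:2@100]
After op 5 [order #4] limit_sell(price=95, qty=5): fills=none; bids=[-] asks=[#4:5@95 #3:2@100]
After op 6 [order #5] limit_sell(price=105, qty=5): fills=none; bids=[-] asks=[#4:5@95 #3:2@100 #5:5@105]
After op 7 [order #6] limit_sell(price=96, qty=7): fills=none; bids=[-] asks=[#4:5@95 #6:7@96 #3:2@100 #5:5@105]
After op 8 cancel(order #4): fills=none; bids=[-] asks=[#6:7@96 #3:2@100 #5:5@105]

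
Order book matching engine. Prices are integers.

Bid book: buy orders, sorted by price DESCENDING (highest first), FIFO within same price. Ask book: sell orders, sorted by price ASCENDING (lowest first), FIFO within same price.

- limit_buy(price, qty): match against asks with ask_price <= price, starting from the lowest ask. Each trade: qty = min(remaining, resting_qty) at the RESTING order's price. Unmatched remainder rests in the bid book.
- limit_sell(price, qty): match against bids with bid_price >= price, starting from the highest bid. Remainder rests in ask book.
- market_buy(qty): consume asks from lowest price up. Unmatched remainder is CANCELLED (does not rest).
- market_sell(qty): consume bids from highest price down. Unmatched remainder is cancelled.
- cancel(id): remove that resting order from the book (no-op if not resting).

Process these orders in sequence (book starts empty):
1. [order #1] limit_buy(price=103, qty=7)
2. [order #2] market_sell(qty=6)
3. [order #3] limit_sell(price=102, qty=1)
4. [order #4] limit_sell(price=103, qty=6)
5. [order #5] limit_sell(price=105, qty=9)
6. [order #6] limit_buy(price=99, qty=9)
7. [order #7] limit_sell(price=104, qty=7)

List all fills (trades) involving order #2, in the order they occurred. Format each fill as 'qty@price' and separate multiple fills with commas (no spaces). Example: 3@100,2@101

Answer: 6@103

Derivation:
After op 1 [order #1] limit_buy(price=103, qty=7): fills=none; bids=[#1:7@103] asks=[-]
After op 2 [order #2] market_sell(qty=6): fills=#1x#2:6@103; bids=[#1:1@103] asks=[-]
After op 3 [order #3] limit_sell(price=102, qty=1): fills=#1x#3:1@103; bids=[-] asks=[-]
After op 4 [order #4] limit_sell(price=103, qty=6): fills=none; bids=[-] asks=[#4:6@103]
After op 5 [order #5] limit_sell(price=105, qty=9): fills=none; bids=[-] asks=[#4:6@103 #5:9@105]
After op 6 [order #6] limit_buy(price=99, qty=9): fills=none; bids=[#6:9@99] asks=[#4:6@103 #5:9@105]
After op 7 [order #7] limit_sell(price=104, qty=7): fills=none; bids=[#6:9@99] asks=[#4:6@103 #7:7@104 #5:9@105]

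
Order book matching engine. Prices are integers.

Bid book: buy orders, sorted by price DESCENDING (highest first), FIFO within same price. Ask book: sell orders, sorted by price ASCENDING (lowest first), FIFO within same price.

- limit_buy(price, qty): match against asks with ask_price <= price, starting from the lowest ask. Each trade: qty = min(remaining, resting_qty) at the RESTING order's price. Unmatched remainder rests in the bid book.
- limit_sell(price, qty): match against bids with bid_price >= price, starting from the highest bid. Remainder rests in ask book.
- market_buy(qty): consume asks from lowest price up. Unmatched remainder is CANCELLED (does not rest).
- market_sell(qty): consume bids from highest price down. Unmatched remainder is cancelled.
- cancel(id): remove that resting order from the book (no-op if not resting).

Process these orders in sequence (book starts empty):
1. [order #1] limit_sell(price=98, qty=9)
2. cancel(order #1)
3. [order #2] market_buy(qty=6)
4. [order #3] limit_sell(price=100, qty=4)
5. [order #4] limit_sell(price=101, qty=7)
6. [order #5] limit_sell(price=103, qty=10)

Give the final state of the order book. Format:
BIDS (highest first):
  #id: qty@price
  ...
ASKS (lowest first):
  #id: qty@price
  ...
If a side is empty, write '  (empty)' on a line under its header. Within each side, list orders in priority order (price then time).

Answer: BIDS (highest first):
  (empty)
ASKS (lowest first):
  #3: 4@100
  #4: 7@101
  #5: 10@103

Derivation:
After op 1 [order #1] limit_sell(price=98, qty=9): fills=none; bids=[-] asks=[#1:9@98]
After op 2 cancel(order #1): fills=none; bids=[-] asks=[-]
After op 3 [order #2] market_buy(qty=6): fills=none; bids=[-] asks=[-]
After op 4 [order #3] limit_sell(price=100, qty=4): fills=none; bids=[-] asks=[#3:4@100]
After op 5 [order #4] limit_sell(price=101, qty=7): fills=none; bids=[-] asks=[#3:4@100 #4:7@101]
After op 6 [order #5] limit_sell(price=103, qty=10): fills=none; bids=[-] asks=[#3:4@100 #4:7@101 #5:10@103]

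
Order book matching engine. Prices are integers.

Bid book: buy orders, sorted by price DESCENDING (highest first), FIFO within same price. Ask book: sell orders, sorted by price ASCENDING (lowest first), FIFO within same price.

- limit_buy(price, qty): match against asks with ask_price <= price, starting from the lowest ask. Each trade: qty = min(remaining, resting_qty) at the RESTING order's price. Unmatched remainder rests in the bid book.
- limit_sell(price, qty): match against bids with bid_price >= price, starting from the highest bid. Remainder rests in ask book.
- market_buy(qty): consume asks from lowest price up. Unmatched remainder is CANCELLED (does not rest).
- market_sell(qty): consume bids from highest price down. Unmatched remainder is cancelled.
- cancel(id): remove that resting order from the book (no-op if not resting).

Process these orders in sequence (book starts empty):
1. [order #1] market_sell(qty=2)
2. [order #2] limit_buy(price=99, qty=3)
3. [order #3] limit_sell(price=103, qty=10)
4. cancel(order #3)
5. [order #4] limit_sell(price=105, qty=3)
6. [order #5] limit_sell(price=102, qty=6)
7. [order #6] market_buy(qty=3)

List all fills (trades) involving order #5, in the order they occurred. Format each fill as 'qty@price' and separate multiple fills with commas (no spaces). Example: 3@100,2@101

After op 1 [order #1] market_sell(qty=2): fills=none; bids=[-] asks=[-]
After op 2 [order #2] limit_buy(price=99, qty=3): fills=none; bids=[#2:3@99] asks=[-]
After op 3 [order #3] limit_sell(price=103, qty=10): fills=none; bids=[#2:3@99] asks=[#3:10@103]
After op 4 cancel(order #3): fills=none; bids=[#2:3@99] asks=[-]
After op 5 [order #4] limit_sell(price=105, qty=3): fills=none; bids=[#2:3@99] asks=[#4:3@105]
After op 6 [order #5] limit_sell(price=102, qty=6): fills=none; bids=[#2:3@99] asks=[#5:6@102 #4:3@105]
After op 7 [order #6] market_buy(qty=3): fills=#6x#5:3@102; bids=[#2:3@99] asks=[#5:3@102 #4:3@105]

Answer: 3@102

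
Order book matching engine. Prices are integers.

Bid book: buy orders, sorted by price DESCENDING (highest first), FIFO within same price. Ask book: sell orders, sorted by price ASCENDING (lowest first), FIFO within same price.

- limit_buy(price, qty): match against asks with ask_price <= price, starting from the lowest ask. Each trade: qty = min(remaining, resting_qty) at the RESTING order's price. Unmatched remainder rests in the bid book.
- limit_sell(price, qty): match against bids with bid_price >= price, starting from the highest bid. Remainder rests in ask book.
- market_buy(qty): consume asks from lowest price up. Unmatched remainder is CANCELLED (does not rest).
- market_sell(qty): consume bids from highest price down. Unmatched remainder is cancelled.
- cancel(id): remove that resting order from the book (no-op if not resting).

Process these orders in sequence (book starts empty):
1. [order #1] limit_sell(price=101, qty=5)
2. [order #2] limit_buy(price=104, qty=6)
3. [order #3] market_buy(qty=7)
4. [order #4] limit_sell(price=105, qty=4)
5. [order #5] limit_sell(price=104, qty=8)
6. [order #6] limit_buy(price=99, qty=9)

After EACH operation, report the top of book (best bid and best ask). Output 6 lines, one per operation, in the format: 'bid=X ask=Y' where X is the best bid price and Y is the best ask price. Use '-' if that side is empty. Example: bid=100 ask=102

After op 1 [order #1] limit_sell(price=101, qty=5): fills=none; bids=[-] asks=[#1:5@101]
After op 2 [order #2] limit_buy(price=104, qty=6): fills=#2x#1:5@101; bids=[#2:1@104] asks=[-]
After op 3 [order #3] market_buy(qty=7): fills=none; bids=[#2:1@104] asks=[-]
After op 4 [order #4] limit_sell(price=105, qty=4): fills=none; bids=[#2:1@104] asks=[#4:4@105]
After op 5 [order #5] limit_sell(price=104, qty=8): fills=#2x#5:1@104; bids=[-] asks=[#5:7@104 #4:4@105]
After op 6 [order #6] limit_buy(price=99, qty=9): fills=none; bids=[#6:9@99] asks=[#5:7@104 #4:4@105]

Answer: bid=- ask=101
bid=104 ask=-
bid=104 ask=-
bid=104 ask=105
bid=- ask=104
bid=99 ask=104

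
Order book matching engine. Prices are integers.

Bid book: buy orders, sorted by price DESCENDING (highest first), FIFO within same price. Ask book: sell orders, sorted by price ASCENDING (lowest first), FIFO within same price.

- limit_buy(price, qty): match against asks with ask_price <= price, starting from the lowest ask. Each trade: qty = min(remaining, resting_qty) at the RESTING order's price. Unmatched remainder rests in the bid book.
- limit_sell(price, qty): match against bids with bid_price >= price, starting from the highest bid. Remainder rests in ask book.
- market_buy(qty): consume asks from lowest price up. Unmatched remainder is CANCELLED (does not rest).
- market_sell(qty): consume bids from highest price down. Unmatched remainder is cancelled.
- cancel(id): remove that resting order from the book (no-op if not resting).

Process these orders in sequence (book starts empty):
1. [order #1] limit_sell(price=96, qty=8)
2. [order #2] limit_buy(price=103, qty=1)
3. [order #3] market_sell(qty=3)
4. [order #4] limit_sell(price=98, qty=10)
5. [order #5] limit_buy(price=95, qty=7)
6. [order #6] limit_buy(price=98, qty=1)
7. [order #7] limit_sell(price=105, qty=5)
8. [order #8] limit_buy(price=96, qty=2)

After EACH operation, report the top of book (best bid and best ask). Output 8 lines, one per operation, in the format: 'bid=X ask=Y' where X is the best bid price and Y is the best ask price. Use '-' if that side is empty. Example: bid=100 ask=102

Answer: bid=- ask=96
bid=- ask=96
bid=- ask=96
bid=- ask=96
bid=95 ask=96
bid=95 ask=96
bid=95 ask=96
bid=95 ask=96

Derivation:
After op 1 [order #1] limit_sell(price=96, qty=8): fills=none; bids=[-] asks=[#1:8@96]
After op 2 [order #2] limit_buy(price=103, qty=1): fills=#2x#1:1@96; bids=[-] asks=[#1:7@96]
After op 3 [order #3] market_sell(qty=3): fills=none; bids=[-] asks=[#1:7@96]
After op 4 [order #4] limit_sell(price=98, qty=10): fills=none; bids=[-] asks=[#1:7@96 #4:10@98]
After op 5 [order #5] limit_buy(price=95, qty=7): fills=none; bids=[#5:7@95] asks=[#1:7@96 #4:10@98]
After op 6 [order #6] limit_buy(price=98, qty=1): fills=#6x#1:1@96; bids=[#5:7@95] asks=[#1:6@96 #4:10@98]
After op 7 [order #7] limit_sell(price=105, qty=5): fills=none; bids=[#5:7@95] asks=[#1:6@96 #4:10@98 #7:5@105]
After op 8 [order #8] limit_buy(price=96, qty=2): fills=#8x#1:2@96; bids=[#5:7@95] asks=[#1:4@96 #4:10@98 #7:5@105]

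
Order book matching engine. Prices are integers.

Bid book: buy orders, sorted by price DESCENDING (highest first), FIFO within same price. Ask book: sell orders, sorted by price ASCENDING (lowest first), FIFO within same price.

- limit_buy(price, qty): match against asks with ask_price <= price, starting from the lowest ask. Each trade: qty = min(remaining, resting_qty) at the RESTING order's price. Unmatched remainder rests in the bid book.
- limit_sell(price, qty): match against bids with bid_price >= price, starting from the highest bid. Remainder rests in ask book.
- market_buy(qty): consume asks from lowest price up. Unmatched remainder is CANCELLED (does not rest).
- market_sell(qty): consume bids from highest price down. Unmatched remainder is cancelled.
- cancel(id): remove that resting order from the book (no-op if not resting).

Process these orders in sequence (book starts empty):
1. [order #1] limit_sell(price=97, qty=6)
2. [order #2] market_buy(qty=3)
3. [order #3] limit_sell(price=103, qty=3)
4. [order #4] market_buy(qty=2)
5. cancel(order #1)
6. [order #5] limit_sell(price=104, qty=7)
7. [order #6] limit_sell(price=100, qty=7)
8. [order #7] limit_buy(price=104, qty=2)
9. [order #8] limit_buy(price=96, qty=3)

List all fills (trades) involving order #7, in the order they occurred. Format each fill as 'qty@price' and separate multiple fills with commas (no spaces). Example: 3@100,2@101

After op 1 [order #1] limit_sell(price=97, qty=6): fills=none; bids=[-] asks=[#1:6@97]
After op 2 [order #2] market_buy(qty=3): fills=#2x#1:3@97; bids=[-] asks=[#1:3@97]
After op 3 [order #3] limit_sell(price=103, qty=3): fills=none; bids=[-] asks=[#1:3@97 #3:3@103]
After op 4 [order #4] market_buy(qty=2): fills=#4x#1:2@97; bids=[-] asks=[#1:1@97 #3:3@103]
After op 5 cancel(order #1): fills=none; bids=[-] asks=[#3:3@103]
After op 6 [order #5] limit_sell(price=104, qty=7): fills=none; bids=[-] asks=[#3:3@103 #5:7@104]
After op 7 [order #6] limit_sell(price=100, qty=7): fills=none; bids=[-] asks=[#6:7@100 #3:3@103 #5:7@104]
After op 8 [order #7] limit_buy(price=104, qty=2): fills=#7x#6:2@100; bids=[-] asks=[#6:5@100 #3:3@103 #5:7@104]
After op 9 [order #8] limit_buy(price=96, qty=3): fills=none; bids=[#8:3@96] asks=[#6:5@100 #3:3@103 #5:7@104]

Answer: 2@100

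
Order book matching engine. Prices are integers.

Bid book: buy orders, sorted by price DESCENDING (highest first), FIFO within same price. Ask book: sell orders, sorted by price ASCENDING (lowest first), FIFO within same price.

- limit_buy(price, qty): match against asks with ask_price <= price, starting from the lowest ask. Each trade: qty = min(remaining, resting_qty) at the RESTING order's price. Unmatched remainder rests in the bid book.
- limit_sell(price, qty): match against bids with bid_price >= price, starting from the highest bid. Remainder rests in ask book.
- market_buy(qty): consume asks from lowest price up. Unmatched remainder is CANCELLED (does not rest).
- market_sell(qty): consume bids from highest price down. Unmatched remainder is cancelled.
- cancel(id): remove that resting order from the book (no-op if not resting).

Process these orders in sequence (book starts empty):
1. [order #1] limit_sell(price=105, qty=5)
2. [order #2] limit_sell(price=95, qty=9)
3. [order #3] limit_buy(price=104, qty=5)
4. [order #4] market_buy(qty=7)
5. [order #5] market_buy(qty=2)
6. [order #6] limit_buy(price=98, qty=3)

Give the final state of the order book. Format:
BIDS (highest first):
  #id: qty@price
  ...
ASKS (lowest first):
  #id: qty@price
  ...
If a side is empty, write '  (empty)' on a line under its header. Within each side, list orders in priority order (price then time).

After op 1 [order #1] limit_sell(price=105, qty=5): fills=none; bids=[-] asks=[#1:5@105]
After op 2 [order #2] limit_sell(price=95, qty=9): fills=none; bids=[-] asks=[#2:9@95 #1:5@105]
After op 3 [order #3] limit_buy(price=104, qty=5): fills=#3x#2:5@95; bids=[-] asks=[#2:4@95 #1:5@105]
After op 4 [order #4] market_buy(qty=7): fills=#4x#2:4@95 #4x#1:3@105; bids=[-] asks=[#1:2@105]
After op 5 [order #5] market_buy(qty=2): fills=#5x#1:2@105; bids=[-] asks=[-]
After op 6 [order #6] limit_buy(price=98, qty=3): fills=none; bids=[#6:3@98] asks=[-]

Answer: BIDS (highest first):
  #6: 3@98
ASKS (lowest first):
  (empty)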